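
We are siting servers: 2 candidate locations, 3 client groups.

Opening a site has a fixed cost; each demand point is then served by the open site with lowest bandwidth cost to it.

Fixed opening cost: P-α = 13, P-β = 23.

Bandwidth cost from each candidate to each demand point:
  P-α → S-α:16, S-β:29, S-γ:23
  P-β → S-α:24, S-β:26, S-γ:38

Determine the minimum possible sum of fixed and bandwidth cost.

Open {P-α}: assign each demand point to its cheapest open site.
  S-α→P-α 16, S-β→P-α 29, S-γ→P-α 23
  bandwidth cost 68, fixed 13 → total 81.
Compare {P-α, P-β}: bandwidth cost 65 + fixed 36 = 101.
Compare {P-β}: bandwidth cost 88 + fixed 23 = 111.

81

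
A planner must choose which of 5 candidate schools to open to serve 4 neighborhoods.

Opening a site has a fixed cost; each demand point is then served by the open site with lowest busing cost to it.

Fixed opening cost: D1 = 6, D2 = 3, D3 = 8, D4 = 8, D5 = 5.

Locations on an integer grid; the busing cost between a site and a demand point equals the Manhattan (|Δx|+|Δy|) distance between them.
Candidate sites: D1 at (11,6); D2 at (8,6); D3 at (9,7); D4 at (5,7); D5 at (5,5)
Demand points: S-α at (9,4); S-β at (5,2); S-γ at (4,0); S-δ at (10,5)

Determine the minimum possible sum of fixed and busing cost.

Open {D2, D5}: assign each demand point to its cheapest open site.
  S-α→D2 3, S-β→D5 3, S-γ→D5 6, S-δ→D2 3
  busing cost 15, fixed 8 → total 23.
Compare {D5}: busing cost 19 + fixed 5 = 24.
Compare {D2}: busing cost 23 + fixed 3 = 26.
Compare {D1, D5}: busing cost 15 + fixed 11 = 26.
All other subsets cost ≥ 24. Minimum total cost: 23.

23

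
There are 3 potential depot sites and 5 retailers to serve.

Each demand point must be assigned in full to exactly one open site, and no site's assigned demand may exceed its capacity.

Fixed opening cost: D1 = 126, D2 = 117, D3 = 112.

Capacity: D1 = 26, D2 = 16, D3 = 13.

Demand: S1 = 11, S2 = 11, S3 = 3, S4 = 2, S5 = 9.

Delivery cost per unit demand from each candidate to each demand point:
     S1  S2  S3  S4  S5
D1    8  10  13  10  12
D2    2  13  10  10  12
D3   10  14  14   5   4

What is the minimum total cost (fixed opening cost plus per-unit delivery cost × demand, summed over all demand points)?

521

Open {D1, D3}; cheapest assignment that respects the capacities:
  D1 (cap 26, load 25): S1, S2, S3 — cost 11×8 + 11×10 + 3×13 = 237
  D3 (cap 13, load 11): S4, S5 — cost 2×5 + 9×4 = 46
  Shipping 283, fixed 238 → total 521.
  Any other capacity-feasible assignment to {D1, D3} ships for at least 283.
Compare {D1, D2}: its best feasible assignment gives total 533.
Compare {D1, D2, D3}: its best feasible assignment gives total 563.
Every other set of open sites that can feasibly serve all demand totals ≥ 533 even under its best assignment. Minimum: 521.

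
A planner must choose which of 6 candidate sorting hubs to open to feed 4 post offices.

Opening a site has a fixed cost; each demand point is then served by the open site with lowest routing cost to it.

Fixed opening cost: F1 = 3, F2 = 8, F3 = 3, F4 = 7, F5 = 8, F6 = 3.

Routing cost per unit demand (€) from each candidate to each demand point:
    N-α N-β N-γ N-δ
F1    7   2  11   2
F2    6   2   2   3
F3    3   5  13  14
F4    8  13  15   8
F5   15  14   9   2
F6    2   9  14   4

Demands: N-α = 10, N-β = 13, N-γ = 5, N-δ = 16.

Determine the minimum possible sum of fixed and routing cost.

102

Open {F1, F2, F6}: assign each demand point to its cheapest open site.
  N-α→F6 10×2=20, N-β→F1 13×2=26, N-γ→F2 5×2=10, N-δ→F1 16×2=32
  routing cost 88, fixed 14 → total 102.
Compare {F1, F2, F3, F6}: routing cost 88 + fixed 17 = 105.
Compare {F2, F5, F6}: routing cost 88 + fixed 19 = 107.
Compare {F1, F2, F4, F6}: routing cost 88 + fixed 21 = 109.
All other subsets cost ≥ 105. Minimum total cost: 102.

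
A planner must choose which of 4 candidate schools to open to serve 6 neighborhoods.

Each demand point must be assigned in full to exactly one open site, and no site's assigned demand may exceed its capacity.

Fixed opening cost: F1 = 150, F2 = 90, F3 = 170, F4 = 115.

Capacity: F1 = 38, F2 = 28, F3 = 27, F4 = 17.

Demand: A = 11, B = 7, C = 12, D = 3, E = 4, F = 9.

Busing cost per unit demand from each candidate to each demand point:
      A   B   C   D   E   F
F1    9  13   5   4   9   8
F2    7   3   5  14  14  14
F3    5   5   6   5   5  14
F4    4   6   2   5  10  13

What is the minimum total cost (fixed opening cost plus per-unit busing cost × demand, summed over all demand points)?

Open {F1, F2}; cheapest assignment that respects the capacities:
  F1 (cap 38, load 28): C, D, E, F — cost 12×5 + 3×4 + 4×9 + 9×8 = 180
  F2 (cap 28, load 18): A, B — cost 11×7 + 7×3 = 98
  Shipping 278, fixed 240 → total 518.
  Any other capacity-feasible assignment to {F1, F2} ships for at least 278.
Compare {F2, F3}: its best feasible assignment gives total 557.
Compare {F1, F3}: its best feasible assignment gives total 574.
Every other set of open sites that can feasibly serve all demand totals ≥ 557 even under its best assignment. Minimum: 518.

518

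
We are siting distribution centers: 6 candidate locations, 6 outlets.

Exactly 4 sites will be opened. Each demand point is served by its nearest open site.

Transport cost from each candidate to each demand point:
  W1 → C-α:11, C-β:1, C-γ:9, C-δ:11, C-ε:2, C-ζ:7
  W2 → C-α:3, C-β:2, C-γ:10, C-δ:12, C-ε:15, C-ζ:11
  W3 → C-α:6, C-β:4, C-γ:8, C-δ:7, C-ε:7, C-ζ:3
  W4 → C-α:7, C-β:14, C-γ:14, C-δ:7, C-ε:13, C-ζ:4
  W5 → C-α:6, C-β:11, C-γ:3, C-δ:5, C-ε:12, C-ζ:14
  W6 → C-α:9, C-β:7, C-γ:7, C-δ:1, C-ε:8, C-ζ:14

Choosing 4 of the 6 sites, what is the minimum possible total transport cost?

16

Open {W1, W3, W5, W6}.
  C-α→W3 6, C-β→W1 1, C-γ→W5 3, C-δ→W6 1, C-ε→W1 2, C-ζ→W3 3  ⇒ total 16.
Compare {W1, W2, W3, W5}: total 17.
Compare {W1, W2, W3, W6}: total 17.
No size-4 selection does better; minimum is 16.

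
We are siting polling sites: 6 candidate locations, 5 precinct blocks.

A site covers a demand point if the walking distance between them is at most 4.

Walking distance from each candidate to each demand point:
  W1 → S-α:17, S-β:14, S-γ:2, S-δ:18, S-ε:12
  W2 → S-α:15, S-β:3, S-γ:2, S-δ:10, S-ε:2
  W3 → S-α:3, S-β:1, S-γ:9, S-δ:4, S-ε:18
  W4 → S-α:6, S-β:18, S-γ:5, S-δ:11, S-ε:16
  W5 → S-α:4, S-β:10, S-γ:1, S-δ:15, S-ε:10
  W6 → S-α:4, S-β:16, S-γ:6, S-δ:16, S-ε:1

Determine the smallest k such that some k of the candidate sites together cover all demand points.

2

Coverage sets (demand points within 4 of each site):
  W1: {S-γ}
  W2: {S-β, S-γ, S-ε}
  W3: {S-α, S-β, S-δ}
  W4: {}
  W5: {S-α, S-γ}
  W6: {S-α, S-ε}
No single site covers all 5 demand points.
But {W2, W3} covers everything, so the minimum is 2.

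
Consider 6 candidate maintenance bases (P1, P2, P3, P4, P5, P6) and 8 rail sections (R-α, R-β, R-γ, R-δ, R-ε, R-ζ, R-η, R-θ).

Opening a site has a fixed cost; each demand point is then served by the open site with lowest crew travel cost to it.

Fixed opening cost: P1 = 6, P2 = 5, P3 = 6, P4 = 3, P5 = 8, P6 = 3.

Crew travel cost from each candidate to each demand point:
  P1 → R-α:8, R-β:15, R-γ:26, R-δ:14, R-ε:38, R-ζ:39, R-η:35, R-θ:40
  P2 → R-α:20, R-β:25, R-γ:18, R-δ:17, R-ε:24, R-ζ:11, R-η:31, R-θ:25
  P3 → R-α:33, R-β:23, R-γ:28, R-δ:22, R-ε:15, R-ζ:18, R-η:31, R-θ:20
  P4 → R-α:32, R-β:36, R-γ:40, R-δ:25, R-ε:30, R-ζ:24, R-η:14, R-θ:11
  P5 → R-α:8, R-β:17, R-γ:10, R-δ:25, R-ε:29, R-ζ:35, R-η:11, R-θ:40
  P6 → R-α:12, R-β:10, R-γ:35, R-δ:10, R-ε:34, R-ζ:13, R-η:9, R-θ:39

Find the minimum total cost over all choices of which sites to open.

106

Open {P3, P4, P5, P6}: assign each demand point to its cheapest open site.
  R-α→P5 8, R-β→P6 10, R-γ→P5 10, R-δ→P6 10, R-ε→P3 15, R-ζ→P6 13, R-η→P6 9, R-θ→P4 11
  crew travel cost 86, fixed 20 → total 106.
Compare {P2, P3, P4, P5, P6}: crew travel cost 84 + fixed 25 = 109.
Compare {P3, P5, P6}: crew travel cost 95 + fixed 17 = 112.
Compare {P2, P4, P5, P6}: crew travel cost 93 + fixed 19 = 112.
All other subsets cost ≥ 109. Minimum total cost: 106.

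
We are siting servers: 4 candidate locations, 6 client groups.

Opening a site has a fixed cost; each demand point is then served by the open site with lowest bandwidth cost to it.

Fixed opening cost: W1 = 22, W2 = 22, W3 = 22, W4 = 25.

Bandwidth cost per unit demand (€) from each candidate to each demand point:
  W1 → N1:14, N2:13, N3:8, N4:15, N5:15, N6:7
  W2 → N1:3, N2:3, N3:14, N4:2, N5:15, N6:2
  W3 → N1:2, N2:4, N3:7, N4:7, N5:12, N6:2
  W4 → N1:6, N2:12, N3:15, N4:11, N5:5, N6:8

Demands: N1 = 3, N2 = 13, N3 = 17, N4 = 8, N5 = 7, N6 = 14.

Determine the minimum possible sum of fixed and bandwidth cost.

Open {W2, W3, W4}: assign each demand point to its cheapest open site.
  N1→W3 3×2=6, N2→W2 13×3=39, N3→W3 17×7=119, N4→W2 8×2=16, N5→W4 7×5=35, N6→W2 14×2=28
  bandwidth cost 243, fixed 69 → total 312.
Compare {W1, W2, W4}: bandwidth cost 263 + fixed 69 = 332.
Compare {W1, W2, W3, W4}: bandwidth cost 243 + fixed 91 = 334.
Compare {W2, W3}: bandwidth cost 292 + fixed 44 = 336.
All other subsets cost ≥ 332. Minimum total cost: 312.

312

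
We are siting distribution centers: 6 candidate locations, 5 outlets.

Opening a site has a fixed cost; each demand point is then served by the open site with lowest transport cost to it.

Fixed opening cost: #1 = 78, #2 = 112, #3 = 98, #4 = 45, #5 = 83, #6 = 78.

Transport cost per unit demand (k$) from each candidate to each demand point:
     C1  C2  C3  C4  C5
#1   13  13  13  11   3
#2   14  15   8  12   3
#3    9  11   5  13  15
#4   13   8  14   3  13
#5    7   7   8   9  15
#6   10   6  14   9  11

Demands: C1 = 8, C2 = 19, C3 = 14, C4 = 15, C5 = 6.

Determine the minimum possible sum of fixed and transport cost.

Open {#4, #5}: assign each demand point to its cheapest open site.
  C1→#5 8×7=56, C2→#5 19×7=133, C3→#5 14×8=112, C4→#4 15×3=45, C5→#4 6×13=78
  transport cost 424, fixed 128 → total 552.
Compare {#3, #4}: transport cost 417 + fixed 143 = 560.
Compare {#1, #4, #5}: transport cost 364 + fixed 206 = 570.
Compare {#1, #3, #4}: transport cost 357 + fixed 221 = 578.
All other subsets cost ≥ 560. Minimum total cost: 552.

552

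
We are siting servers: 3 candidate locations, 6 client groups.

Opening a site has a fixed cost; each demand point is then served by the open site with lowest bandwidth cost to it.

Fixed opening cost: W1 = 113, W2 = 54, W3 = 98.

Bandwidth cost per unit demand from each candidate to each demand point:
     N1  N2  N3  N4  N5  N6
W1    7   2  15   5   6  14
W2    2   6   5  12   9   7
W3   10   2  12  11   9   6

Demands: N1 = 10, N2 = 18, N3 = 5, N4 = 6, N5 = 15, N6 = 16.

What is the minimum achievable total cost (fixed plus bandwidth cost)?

Open {W1, W2}: assign each demand point to its cheapest open site.
  N1→W2 10×2=20, N2→W1 18×2=36, N3→W2 5×5=25, N4→W1 6×5=30, N5→W1 15×6=90, N6→W2 16×7=112
  bandwidth cost 313, fixed 167 → total 480.
Compare {W2}: bandwidth cost 472 + fixed 54 = 526.
Compare {W2, W3}: bandwidth cost 378 + fixed 152 = 530.
Compare {W1, W2, W3}: bandwidth cost 297 + fixed 265 = 562.
All other subsets cost ≥ 526. Minimum total cost: 480.

480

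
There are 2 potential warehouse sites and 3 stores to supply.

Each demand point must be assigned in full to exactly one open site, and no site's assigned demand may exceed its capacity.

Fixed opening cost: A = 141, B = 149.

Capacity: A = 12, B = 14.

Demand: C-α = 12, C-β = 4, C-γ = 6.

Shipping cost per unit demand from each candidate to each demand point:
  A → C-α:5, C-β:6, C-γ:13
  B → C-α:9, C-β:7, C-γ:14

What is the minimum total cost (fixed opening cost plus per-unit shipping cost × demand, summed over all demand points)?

Open {A, B}; cheapest assignment that respects the capacities:
  A (cap 12, load 12): C-α — cost 12×5 = 60
  B (cap 14, load 10): C-β, C-γ — cost 4×7 + 6×14 = 112
  Shipping 172, fixed 290 → total 462.
  Any other capacity-feasible assignment to {A, B} ships for at least 172.
Total demand is 22 and no other set of sites has combined capacity ≥ 22, so {A, B} is the only feasible choice of open sites. Minimum: 462.

462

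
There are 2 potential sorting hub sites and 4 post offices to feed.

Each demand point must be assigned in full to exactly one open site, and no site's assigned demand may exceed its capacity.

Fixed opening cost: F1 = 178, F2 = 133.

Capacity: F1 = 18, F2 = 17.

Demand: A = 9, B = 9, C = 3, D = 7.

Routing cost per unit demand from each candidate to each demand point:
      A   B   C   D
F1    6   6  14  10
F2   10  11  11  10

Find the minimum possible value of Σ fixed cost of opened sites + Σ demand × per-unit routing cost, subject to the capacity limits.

Open {F1, F2}; cheapest assignment that respects the capacities:
  F1 (cap 18, load 18): A, B — cost 9×6 + 9×6 = 108
  F2 (cap 17, load 10): C, D — cost 3×11 + 7×10 = 103
  Shipping 211, fixed 311 → total 522.
  Any other capacity-feasible assignment to {F1, F2} ships for at least 211.
Total demand is 28 and no other set of sites has combined capacity ≥ 28, so {F1, F2} is the only feasible choice of open sites. Minimum: 522.

522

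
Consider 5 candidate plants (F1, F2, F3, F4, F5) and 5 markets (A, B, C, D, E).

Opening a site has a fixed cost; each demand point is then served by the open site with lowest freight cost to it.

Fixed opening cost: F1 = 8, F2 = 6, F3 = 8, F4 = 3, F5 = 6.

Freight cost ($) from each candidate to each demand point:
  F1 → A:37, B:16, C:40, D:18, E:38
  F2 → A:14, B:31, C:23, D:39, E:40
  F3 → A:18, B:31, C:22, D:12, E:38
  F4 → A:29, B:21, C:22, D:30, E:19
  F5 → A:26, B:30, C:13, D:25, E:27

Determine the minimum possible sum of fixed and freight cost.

Open {F3, F4, F5}: assign each demand point to its cheapest open site.
  A→F3 18, B→F4 21, C→F5 13, D→F3 12, E→F4 19
  freight cost 83, fixed 17 → total 100.
Compare {F2, F3, F4, F5}: freight cost 79 + fixed 23 = 102.
Compare {F3, F4}: freight cost 92 + fixed 11 = 103.
Compare {F1, F2, F4, F5}: freight cost 80 + fixed 23 = 103.
All other subsets cost ≥ 102. Minimum total cost: 100.

100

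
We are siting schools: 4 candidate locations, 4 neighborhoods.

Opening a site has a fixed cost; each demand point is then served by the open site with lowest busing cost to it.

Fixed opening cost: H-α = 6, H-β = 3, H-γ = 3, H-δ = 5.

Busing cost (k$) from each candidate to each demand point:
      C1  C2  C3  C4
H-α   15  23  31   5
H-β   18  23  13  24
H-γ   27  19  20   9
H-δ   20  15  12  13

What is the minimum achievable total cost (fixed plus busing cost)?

58

Open {H-α, H-δ}: assign each demand point to its cheapest open site.
  C1→H-α 15, C2→H-δ 15, C3→H-δ 12, C4→H-α 5
  busing cost 47, fixed 11 → total 58.
Compare {H-α, H-β, H-δ}: busing cost 47 + fixed 14 = 61.
Compare {H-α, H-γ, H-δ}: busing cost 47 + fixed 14 = 61.
Compare {H-γ, H-δ}: busing cost 56 + fixed 8 = 64.
All other subsets cost ≥ 61. Minimum total cost: 58.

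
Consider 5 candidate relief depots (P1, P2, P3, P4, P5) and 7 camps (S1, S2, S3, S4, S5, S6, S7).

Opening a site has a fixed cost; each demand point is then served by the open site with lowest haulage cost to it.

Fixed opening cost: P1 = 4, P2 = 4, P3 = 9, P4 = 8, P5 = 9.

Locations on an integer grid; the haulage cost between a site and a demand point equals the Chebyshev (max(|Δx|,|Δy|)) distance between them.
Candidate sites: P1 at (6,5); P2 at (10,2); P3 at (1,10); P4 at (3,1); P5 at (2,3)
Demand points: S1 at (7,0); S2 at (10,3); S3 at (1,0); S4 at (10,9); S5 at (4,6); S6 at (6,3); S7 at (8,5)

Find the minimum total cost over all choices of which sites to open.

Open {P1, P2}: assign each demand point to its cheapest open site.
  S1→P2 3, S2→P2 1, S3→P1 5, S4→P1 4, S5→P1 2, S6→P1 2, S7→P1 2
  haulage cost 19, fixed 8 → total 27.
Compare {P1}: haulage cost 24 + fixed 4 = 28.
Compare {P1, P4}: haulage cost 20 + fixed 12 = 32.
Compare {P1, P2, P4}: haulage cost 16 + fixed 16 = 32.
All other subsets cost ≥ 28. Minimum total cost: 27.

27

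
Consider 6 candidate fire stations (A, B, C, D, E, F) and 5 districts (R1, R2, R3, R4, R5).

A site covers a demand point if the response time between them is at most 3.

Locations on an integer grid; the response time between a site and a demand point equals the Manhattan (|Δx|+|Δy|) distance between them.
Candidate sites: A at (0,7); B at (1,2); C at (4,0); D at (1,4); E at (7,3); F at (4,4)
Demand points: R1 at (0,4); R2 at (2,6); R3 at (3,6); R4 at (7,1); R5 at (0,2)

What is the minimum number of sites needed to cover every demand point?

Coverage sets (demand points within 3 of each site):
  A: {R1, R2}
  B: {R1, R5}
  C: {}
  D: {R1, R2, R5}
  E: {R4}
  F: {R3}
No 2 sites suffice: every size-2 union leaves at least one demand point uncovered.
But {D, E, F} covers everything, so the minimum is 3.

3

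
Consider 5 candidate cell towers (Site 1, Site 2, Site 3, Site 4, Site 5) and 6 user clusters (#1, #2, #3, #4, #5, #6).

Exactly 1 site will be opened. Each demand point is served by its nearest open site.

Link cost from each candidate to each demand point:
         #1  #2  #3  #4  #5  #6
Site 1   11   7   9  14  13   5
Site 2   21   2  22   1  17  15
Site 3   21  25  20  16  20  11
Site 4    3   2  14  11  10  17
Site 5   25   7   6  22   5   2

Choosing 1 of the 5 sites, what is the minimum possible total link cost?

57

Open {Site 4}.
  #1→Site 4 3, #2→Site 4 2, #3→Site 4 14, #4→Site 4 11, #5→Site 4 10, #6→Site 4 17  ⇒ total 57.
Compare {Site 1}: total 59.
Compare {Site 5}: total 67.
No size-1 selection does better; minimum is 57.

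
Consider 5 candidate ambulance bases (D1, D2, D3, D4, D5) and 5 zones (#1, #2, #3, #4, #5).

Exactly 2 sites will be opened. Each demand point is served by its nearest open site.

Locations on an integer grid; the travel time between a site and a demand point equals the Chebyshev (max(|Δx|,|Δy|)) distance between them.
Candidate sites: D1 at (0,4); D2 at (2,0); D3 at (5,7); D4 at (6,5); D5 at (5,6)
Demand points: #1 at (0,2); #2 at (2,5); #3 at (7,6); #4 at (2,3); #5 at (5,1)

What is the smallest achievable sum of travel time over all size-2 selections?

11

Open {D1, D4}.
  #1→D1 2, #2→D1 2, #3→D4 1, #4→D1 2, #5→D4 4  ⇒ total 11.
Compare {D1, D3}: total 13.
Compare {D1, D5}: total 13.
No size-2 selection does better; minimum is 11.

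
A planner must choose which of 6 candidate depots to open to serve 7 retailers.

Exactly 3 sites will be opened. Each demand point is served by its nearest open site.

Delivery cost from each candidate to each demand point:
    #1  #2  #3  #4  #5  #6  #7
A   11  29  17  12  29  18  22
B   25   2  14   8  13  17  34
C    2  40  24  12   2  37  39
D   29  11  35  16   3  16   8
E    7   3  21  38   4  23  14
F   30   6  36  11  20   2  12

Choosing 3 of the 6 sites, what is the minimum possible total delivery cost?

Open {B, C, F}.
  #1→C 2, #2→B 2, #3→B 14, #4→B 8, #5→C 2, #6→F 2, #7→F 12  ⇒ total 42.
Compare {B, E, F}: total 49.
Compare {A, C, F}: total 52.
No size-3 selection does better; minimum is 42.

42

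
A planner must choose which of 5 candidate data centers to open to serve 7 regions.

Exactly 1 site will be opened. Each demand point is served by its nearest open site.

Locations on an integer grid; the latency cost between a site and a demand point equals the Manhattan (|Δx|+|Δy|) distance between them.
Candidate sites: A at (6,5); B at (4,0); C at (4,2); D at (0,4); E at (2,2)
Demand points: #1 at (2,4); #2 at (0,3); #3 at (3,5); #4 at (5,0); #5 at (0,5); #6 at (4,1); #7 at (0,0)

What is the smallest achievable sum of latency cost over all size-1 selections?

Open {E}.
  #1→E 2, #2→E 3, #3→E 4, #4→E 5, #5→E 5, #6→E 3, #7→E 4  ⇒ total 26.
Compare {D}: total 28.
Compare {C}: total 30.
No size-1 selection does better; minimum is 26.

26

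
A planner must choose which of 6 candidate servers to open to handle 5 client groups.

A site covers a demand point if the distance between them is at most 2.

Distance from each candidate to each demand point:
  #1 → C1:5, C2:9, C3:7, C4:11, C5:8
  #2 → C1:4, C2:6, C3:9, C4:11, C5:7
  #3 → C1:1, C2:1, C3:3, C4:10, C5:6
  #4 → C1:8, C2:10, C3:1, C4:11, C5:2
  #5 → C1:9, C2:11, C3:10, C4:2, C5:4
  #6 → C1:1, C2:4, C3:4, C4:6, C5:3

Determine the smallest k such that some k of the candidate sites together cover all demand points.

Coverage sets (demand points within 2 of each site):
  #1: {}
  #2: {}
  #3: {C1, C2}
  #4: {C3, C5}
  #5: {C4}
  #6: {C1}
No 2 sites suffice: every size-2 union leaves at least one demand point uncovered.
But {#3, #4, #5} covers everything, so the minimum is 3.

3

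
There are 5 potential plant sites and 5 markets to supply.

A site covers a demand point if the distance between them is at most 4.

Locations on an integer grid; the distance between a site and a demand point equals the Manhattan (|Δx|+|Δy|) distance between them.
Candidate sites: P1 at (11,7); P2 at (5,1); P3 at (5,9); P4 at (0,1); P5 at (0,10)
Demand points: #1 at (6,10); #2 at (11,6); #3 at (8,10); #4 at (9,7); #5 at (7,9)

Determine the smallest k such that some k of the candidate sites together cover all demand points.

2

Coverage sets (demand points within 4 of each site):
  P1: {#2, #4}
  P2: {}
  P3: {#1, #3, #5}
  P4: {}
  P5: {}
No single site covers all 5 demand points.
But {P1, P3} covers everything, so the minimum is 2.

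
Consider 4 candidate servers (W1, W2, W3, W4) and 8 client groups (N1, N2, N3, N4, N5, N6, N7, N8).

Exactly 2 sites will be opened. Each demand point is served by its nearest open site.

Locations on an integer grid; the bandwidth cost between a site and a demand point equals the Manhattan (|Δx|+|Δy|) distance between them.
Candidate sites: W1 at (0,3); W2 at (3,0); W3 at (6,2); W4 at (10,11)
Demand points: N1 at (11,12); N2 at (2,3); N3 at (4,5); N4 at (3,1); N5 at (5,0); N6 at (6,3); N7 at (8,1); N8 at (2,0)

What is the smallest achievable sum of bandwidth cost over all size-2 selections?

Open {W2, W4}.
  N1→W4 2, N2→W2 4, N3→W2 6, N4→W2 1, N5→W2 2, N6→W2 6, N7→W2 6, N8→W2 1  ⇒ total 28.
Compare {W3, W4}: total 29.
Compare {W2, W3}: total 32.
No size-2 selection does better; minimum is 28.

28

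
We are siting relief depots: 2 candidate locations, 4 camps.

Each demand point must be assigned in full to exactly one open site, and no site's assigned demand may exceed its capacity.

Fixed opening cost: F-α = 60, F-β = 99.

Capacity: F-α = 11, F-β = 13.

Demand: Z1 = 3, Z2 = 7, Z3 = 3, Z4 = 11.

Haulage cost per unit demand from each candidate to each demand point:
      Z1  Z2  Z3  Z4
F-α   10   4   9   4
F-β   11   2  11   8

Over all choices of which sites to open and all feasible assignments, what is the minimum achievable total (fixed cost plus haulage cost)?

Open {F-α, F-β}; cheapest assignment that respects the capacities:
  F-α (cap 11, load 11): Z4 — cost 11×4 = 44
  F-β (cap 13, load 13): Z1, Z2, Z3 — cost 3×11 + 7×2 + 3×11 = 80
  Shipping 124, fixed 159 → total 283.
  Any other capacity-feasible assignment to {F-α, F-β} ships for at least 124.
Total demand is 24 and no other set of sites has combined capacity ≥ 24, so {F-α, F-β} is the only feasible choice of open sites. Minimum: 283.

283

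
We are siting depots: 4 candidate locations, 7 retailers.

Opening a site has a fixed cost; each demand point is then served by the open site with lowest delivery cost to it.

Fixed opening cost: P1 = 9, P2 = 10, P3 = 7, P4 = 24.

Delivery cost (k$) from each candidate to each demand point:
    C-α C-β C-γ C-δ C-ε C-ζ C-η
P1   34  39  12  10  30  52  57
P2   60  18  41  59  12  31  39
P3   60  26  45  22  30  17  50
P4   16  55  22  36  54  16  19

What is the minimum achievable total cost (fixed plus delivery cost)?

146

Open {P1, P2, P4}: assign each demand point to its cheapest open site.
  C-α→P4 16, C-β→P2 18, C-γ→P1 12, C-δ→P1 10, C-ε→P2 12, C-ζ→P4 16, C-η→P4 19
  delivery cost 103, fixed 43 → total 146.
Compare {P1, P2, P3, P4}: delivery cost 103 + fixed 50 = 153.
Compare {P2, P3, P4}: delivery cost 125 + fixed 41 = 166.
Compare {P1, P2, P3}: delivery cost 142 + fixed 26 = 168.
All other subsets cost ≥ 153. Minimum total cost: 146.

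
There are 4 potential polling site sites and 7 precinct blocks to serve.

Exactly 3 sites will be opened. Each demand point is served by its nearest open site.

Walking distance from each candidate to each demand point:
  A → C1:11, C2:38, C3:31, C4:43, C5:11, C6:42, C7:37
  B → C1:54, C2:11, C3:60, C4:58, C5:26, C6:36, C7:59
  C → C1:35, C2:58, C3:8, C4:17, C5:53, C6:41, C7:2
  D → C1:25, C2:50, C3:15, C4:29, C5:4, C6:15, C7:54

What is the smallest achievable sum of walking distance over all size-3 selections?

82

Open {B, C, D}.
  C1→D 25, C2→B 11, C3→C 8, C4→C 17, C5→D 4, C6→D 15, C7→C 2  ⇒ total 82.
Compare {A, C, D}: total 95.
Compare {A, B, C}: total 96.
No size-3 selection does better; minimum is 82.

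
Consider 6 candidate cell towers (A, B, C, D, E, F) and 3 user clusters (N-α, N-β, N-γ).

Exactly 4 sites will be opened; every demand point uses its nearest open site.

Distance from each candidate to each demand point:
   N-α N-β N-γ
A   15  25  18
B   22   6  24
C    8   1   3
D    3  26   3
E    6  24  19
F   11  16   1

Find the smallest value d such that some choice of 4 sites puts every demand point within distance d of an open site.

3

Open {A, B, C, D}.
  Farthest demand point is N-α at distance 3 (to D); all others are ≤ 3.
With {A, C, D, E} the worst case is 3.
With {A, C, D, F} the worst case is 3.
No size-4 selection achieves below 3.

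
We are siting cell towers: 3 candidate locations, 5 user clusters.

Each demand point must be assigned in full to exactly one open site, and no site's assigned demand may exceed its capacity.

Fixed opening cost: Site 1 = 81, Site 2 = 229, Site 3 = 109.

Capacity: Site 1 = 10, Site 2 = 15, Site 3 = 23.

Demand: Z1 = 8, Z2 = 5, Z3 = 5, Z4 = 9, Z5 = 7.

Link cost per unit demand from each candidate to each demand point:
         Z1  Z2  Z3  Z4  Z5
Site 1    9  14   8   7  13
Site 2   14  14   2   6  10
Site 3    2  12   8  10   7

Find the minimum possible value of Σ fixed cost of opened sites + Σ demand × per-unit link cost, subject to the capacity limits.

Open {Site 2, Site 3}; cheapest assignment that respects the capacities:
  Site 2 (cap 15, load 14): Z3, Z4 — cost 5×2 + 9×6 = 64
  Site 3 (cap 23, load 20): Z1, Z2, Z5 — cost 8×2 + 5×12 + 7×7 = 125
  Shipping 189, fixed 338 → total 527.
  Any other capacity-feasible assignment to {Site 2, Site 3} ships for at least 189.
Compare {Site 1, Site 2, Site 3}: its best feasible assignment gives total 608.
Every other set of open sites that can feasibly serve all demand totals ≥ 608 even under its best assignment. Minimum: 527.

527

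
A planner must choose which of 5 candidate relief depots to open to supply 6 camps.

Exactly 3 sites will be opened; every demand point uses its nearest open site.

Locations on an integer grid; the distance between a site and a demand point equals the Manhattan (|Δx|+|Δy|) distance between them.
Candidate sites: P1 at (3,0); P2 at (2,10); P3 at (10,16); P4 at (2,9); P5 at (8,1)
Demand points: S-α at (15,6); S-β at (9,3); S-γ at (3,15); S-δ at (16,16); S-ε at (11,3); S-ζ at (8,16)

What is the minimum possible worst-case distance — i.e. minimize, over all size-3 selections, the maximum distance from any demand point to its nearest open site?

12

Open {P1, P3, P5}.
  Farthest demand point is S-α at distance 12 (to P5); all others are ≤ 12.
With {P2, P3, P5} the worst case is 12.
With {P3, P4, P5} the worst case is 12.
No size-3 selection achieves below 12.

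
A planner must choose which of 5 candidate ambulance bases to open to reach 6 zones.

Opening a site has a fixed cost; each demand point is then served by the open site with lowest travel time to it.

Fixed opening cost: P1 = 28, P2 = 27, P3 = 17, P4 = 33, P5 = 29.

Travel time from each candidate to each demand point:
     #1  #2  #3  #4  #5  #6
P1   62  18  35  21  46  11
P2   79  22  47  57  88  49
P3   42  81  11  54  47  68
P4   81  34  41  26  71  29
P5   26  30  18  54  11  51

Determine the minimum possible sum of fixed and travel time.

Open {P1, P5}: assign each demand point to its cheapest open site.
  #1→P5 26, #2→P1 18, #3→P5 18, #4→P1 21, #5→P5 11, #6→P1 11
  travel time 105, fixed 57 → total 162.
Compare {P1, P3, P5}: travel time 98 + fixed 74 = 172.
Compare {P1, P2, P5}: travel time 105 + fixed 84 = 189.
Compare {P1, P3}: travel time 149 + fixed 45 = 194.
All other subsets cost ≥ 172. Minimum total cost: 162.

162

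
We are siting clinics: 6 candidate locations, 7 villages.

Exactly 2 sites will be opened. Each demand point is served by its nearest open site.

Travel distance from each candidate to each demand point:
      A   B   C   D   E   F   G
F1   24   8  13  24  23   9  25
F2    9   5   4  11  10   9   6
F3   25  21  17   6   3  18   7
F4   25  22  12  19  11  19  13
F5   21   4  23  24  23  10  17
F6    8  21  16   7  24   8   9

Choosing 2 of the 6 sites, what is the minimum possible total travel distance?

42

Open {F2, F3}.
  A→F2 9, B→F2 5, C→F2 4, D→F3 6, E→F3 3, F→F2 9, G→F2 6  ⇒ total 42.
Compare {F2, F6}: total 48.
Compare {F2, F5}: total 53.
No size-2 selection does better; minimum is 42.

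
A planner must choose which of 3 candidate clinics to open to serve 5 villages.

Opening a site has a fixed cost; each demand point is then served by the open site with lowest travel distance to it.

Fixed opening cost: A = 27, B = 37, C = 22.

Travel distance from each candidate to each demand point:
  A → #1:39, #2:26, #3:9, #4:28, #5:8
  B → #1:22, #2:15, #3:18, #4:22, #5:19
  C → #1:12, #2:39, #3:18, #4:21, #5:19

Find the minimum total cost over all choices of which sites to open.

125

Open {A, C}: assign each demand point to its cheapest open site.
  #1→C 12, #2→A 26, #3→A 9, #4→C 21, #5→A 8
  travel distance 76, fixed 49 → total 125.
Compare {C}: travel distance 109 + fixed 22 = 131.
Compare {B}: travel distance 96 + fixed 37 = 133.
Compare {A}: travel distance 110 + fixed 27 = 137.
All other subsets cost ≥ 131. Minimum total cost: 125.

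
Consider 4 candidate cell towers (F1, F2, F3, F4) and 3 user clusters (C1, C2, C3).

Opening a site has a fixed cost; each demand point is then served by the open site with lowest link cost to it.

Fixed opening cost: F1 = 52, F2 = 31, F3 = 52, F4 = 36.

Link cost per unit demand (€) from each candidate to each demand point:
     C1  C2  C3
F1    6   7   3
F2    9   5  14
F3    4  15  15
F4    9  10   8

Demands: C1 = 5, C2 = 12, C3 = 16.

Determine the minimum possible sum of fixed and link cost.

Open {F1}: assign each demand point to its cheapest open site.
  C1→F1 5×6=30, C2→F1 12×7=84, C3→F1 16×3=48
  link cost 162, fixed 52 → total 214.
Compare {F1, F2}: link cost 138 + fixed 83 = 221.
Compare {F1, F4}: link cost 162 + fixed 88 = 250.
Compare {F1, F3}: link cost 152 + fixed 104 = 256.
All other subsets cost ≥ 221. Minimum total cost: 214.

214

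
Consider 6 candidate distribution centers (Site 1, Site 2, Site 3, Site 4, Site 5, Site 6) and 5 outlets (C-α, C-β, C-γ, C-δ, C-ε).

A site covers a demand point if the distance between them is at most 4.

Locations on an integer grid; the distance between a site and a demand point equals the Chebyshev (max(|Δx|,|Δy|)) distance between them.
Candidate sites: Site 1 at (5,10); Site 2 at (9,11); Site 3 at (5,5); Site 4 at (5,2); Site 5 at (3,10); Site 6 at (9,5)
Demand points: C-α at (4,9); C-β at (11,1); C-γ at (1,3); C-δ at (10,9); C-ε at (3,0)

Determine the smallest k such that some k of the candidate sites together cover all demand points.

Coverage sets (demand points within 4 of each site):
  Site 1: {C-α}
  Site 2: {C-δ}
  Site 3: {C-α, C-γ}
  Site 4: {C-γ, C-ε}
  Site 5: {C-α}
  Site 6: {C-β, C-δ}
No 2 sites suffice: every size-2 union leaves at least one demand point uncovered.
But {Site 1, Site 4, Site 6} covers everything, so the minimum is 3.

3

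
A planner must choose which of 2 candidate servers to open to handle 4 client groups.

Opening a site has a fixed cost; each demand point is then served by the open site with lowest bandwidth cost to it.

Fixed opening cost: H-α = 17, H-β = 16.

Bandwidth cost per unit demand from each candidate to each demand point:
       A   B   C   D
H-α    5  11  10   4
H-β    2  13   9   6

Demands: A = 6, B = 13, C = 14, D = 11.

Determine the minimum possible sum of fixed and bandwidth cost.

Open {H-α, H-β}: assign each demand point to its cheapest open site.
  A→H-β 6×2=12, B→H-α 13×11=143, C→H-β 14×9=126, D→H-α 11×4=44
  bandwidth cost 325, fixed 33 → total 358.
Compare {H-α}: bandwidth cost 357 + fixed 17 = 374.
Compare {H-β}: bandwidth cost 373 + fixed 16 = 389.

358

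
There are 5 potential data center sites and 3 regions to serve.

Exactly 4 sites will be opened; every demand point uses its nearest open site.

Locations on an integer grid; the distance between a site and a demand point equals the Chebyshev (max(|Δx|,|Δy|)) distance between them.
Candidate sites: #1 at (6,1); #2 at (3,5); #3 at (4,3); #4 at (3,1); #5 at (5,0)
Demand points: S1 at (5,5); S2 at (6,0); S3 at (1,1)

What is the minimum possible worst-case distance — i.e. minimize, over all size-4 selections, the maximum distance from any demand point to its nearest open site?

2

Open {#1, #2, #3, #4}.
  Farthest demand point is S1 at distance 2 (to #2); all others are ≤ 2.
With {#1, #2, #4, #5} the worst case is 2.
With {#1, #3, #4, #5} the worst case is 2.
No size-4 selection achieves below 2.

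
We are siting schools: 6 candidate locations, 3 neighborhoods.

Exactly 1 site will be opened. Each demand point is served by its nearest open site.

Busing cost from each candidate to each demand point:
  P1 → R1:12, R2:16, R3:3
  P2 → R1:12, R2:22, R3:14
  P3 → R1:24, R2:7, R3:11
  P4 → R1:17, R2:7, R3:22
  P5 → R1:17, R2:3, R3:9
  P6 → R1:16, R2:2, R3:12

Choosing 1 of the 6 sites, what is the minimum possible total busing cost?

29

Open {P5}.
  R1→P5 17, R2→P5 3, R3→P5 9  ⇒ total 29.
Compare {P6}: total 30.
Compare {P1}: total 31.
No size-1 selection does better; minimum is 29.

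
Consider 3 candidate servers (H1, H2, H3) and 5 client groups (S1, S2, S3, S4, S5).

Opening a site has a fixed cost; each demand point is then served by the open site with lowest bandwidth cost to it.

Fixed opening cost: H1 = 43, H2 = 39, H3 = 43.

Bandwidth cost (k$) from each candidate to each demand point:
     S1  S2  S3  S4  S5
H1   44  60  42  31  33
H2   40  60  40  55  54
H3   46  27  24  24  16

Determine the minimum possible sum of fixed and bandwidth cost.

180

Open {H3}: assign each demand point to its cheapest open site.
  S1→H3 46, S2→H3 27, S3→H3 24, S4→H3 24, S5→H3 16
  bandwidth cost 137, fixed 43 → total 180.
Compare {H2, H3}: bandwidth cost 131 + fixed 82 = 213.
Compare {H1, H3}: bandwidth cost 135 + fixed 86 = 221.
Compare {H1}: bandwidth cost 210 + fixed 43 = 253.
All other subsets cost ≥ 213. Minimum total cost: 180.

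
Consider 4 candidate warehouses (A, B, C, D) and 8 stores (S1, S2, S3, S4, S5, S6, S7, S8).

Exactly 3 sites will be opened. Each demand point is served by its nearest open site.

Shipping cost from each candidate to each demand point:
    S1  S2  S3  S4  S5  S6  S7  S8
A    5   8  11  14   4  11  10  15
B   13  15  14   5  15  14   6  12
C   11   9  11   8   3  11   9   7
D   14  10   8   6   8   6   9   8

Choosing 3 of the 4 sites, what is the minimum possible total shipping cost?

Open {A, B, D}.
  S1→A 5, S2→A 8, S3→D 8, S4→B 5, S5→A 4, S6→D 6, S7→B 6, S8→D 8  ⇒ total 50.
Compare {A, C, D}: total 52.
Compare {B, C, D}: total 55.
No size-3 selection does better; minimum is 50.

50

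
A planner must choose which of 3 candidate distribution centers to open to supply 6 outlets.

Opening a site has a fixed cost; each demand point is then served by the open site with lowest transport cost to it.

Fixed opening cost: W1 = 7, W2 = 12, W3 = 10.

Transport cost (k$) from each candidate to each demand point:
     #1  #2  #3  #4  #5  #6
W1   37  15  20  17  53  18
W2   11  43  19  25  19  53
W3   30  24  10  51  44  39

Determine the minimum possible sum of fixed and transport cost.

Open {W1, W2}: assign each demand point to its cheapest open site.
  #1→W2 11, #2→W1 15, #3→W2 19, #4→W1 17, #5→W2 19, #6→W1 18
  transport cost 99, fixed 19 → total 118.
Compare {W1, W2, W3}: transport cost 90 + fixed 29 = 119.
Compare {W2, W3}: transport cost 128 + fixed 22 = 150.
Compare {W1, W3}: transport cost 134 + fixed 17 = 151.
All other subsets cost ≥ 119. Minimum total cost: 118.

118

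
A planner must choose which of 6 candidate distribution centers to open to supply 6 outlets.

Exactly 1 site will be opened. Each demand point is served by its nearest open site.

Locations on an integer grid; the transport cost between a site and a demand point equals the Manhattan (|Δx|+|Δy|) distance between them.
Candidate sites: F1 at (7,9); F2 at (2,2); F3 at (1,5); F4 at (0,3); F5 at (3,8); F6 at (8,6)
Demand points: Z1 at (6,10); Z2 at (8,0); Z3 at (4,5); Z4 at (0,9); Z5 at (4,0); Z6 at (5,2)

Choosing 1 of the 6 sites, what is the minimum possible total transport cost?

Open {F2}.
  Z1→F2 12, Z2→F2 8, Z3→F2 5, Z4→F2 9, Z5→F2 4, Z6→F2 3  ⇒ total 41.
Compare {F5}: total 43.
Compare {F3}: total 45.
No size-1 selection does better; minimum is 41.

41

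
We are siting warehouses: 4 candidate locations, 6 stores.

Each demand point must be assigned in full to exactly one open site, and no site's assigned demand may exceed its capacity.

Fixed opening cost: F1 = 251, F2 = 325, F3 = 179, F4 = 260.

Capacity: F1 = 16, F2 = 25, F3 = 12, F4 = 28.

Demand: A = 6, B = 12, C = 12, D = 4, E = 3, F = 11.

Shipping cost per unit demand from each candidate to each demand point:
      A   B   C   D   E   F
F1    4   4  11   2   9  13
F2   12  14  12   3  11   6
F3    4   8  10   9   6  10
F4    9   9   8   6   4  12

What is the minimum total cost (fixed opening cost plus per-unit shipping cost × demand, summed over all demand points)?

951

Open {F2, F4}; cheapest assignment that respects the capacities:
  F2 (cap 25, load 21): A, D, F — cost 6×12 + 4×3 + 11×6 = 150
  F4 (cap 28, load 27): B, C, E — cost 12×9 + 12×8 + 3×4 = 216
  Shipping 366, fixed 585 → total 951.
  Any other capacity-feasible assignment to {F2, F4} ships for at least 366.
Compare {F1, F3, F4}: its best feasible assignment gives total 1010.
Compare {F1, F2, F3}: its best feasible assignment gives total 1063.
Every other set of open sites that can feasibly serve all demand totals ≥ 1010 even under its best assignment. Minimum: 951.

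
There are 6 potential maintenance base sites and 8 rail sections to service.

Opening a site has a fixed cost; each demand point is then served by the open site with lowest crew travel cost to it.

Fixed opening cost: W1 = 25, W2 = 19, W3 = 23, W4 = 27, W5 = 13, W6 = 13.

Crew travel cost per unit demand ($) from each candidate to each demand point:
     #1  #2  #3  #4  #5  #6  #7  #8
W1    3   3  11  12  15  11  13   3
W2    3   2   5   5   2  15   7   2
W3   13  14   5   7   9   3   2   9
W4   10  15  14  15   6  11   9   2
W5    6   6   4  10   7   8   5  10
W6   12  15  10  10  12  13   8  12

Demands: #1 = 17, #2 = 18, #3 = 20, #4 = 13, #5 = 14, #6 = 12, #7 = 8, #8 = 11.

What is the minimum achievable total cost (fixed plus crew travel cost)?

389

Open {W2, W3, W5}: assign each demand point to its cheapest open site.
  #1→W2 17×3=51, #2→W2 18×2=36, #3→W5 20×4=80, #4→W2 13×5=65, #5→W2 14×2=28, #6→W3 12×3=36, #7→W3 8×2=16, #8→W2 11×2=22
  crew travel cost 334, fixed 55 → total 389.
Compare {W2, W3}: crew travel cost 354 + fixed 42 = 396.
Compare {W2, W3, W5, W6}: crew travel cost 334 + fixed 68 = 402.
Compare {W2, W3, W6}: crew travel cost 354 + fixed 55 = 409.
All other subsets cost ≥ 396. Minimum total cost: 389.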